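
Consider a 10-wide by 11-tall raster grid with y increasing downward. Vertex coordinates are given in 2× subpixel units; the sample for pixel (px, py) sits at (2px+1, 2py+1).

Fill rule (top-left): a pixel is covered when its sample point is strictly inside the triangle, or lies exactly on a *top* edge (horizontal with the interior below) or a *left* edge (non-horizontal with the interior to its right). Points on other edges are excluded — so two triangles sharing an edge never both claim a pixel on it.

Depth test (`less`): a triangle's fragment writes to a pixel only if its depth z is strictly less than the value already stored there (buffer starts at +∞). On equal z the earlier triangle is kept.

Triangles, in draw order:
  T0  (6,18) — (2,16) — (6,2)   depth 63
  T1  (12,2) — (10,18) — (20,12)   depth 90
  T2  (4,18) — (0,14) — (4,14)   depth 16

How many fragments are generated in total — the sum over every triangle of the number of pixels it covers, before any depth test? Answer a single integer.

T0:
  2·area = 64
  edge (6, 18)→(2, 16): d=(-4,-2) top-left  bias=+0
  edge (2, 16)→(6, 2): d=(4,-14) top-left  bias=+0
  edge (6, 2)→(6, 18): d=(0,16) right/bottom  bias=-1
    (2,3)@(5, 7): e=[42,6,16] → X
    (3,3)@(7, 7): e=[46,34,-16] → .
    (2,4)@(5, 9): e=[34,14,16] → X
    (3,4)@(7, 9): e=[38,42,-16] → .
    (2,5)@(5, 11): e=[26,22,16] → X
    (3,5)@(7, 11): e=[30,50,-16] → .
    (1,6)@(3, 13): e=[14,2,48] → X
    (3,6)@(7, 13): e=[22,58,-16] → .
    (1,7)@(3, 15): e=[6,10,48] → X
    (3,7)@(7, 15): e=[14,66,-16] → .
    (1,8)@(3, 17): e=[-2,18,48] → .
    (2,8)@(5, 17): e=[2,46,16] → X
  covered (8 px):
    . . . . . . . . . .
    . . . . . . . . . .
    . . . . . . . . . .
    . . X . . . . . . .
    . . X . . . . . . .
    . . X . . . . . . .
    . X X . . . . . . .
    . X X . . . . . . .
    . . X . . . . . . .
    . . . . . . . . . .
    . . . . . . . . . .
T1:
  2·area = 148  (B↔C swapped to make it positive)
  edge (12, 2)→(20, 12): d=(8,10) right/bottom  bias=-1
  edge (20, 12)→(10, 18): d=(-10,6) right/bottom  bias=-1
  edge (10, 18)→(12, 2): d=(2,-16) top-left  bias=+0
    (6,2)@(13, 5): e=[14,112,22] → X
    (7,2)@(15, 5): e=[-6,100,54] → .
    (6,3)@(13, 7): e=[30,92,26] → X
    (7,3)@(15, 7): e=[10,80,58] → X
    (8,3)@(17, 7): e=[-10,68,90] → .
    (6,4)@(13, 9): e=[46,72,30] → X
    (8,4)@(17, 9): e=[6,48,94] → X
    (9,4)@(19, 9): e=[-14,36,126] → .
    (5,5)@(11, 11): e=[82,64,2] → X
    (9,5)@(19, 11): e=[2,16,130] → X
    (5,6)@(11, 13): e=[98,44,6] → X
    (9,6)@(19, 13): e=[18,-4,134] → .
    (7,7)@(15, 15): e=[74,0,74] → .  [on edge]
    (2,10)@(5, 21): e=[222,0,-74] → .  [on edge]
  covered (18 px):
    . . . . . . . . . .
    . . . . . . . . . .
    . . . . . . X . . .
    . . . . . . X X . .
    . . . . . . X X X .
    . . . . . X X X X X
    . . . . . X X X X .
    . . . . . X X . . .
    . . . . . X . . . .
    . . . . . . . . . .
    . . . . . . . . . .
T2:
  2·area = 16
  edge (4, 18)→(0, 14): d=(-4,-4) top-left  bias=+0
  edge (0, 14)→(4, 14): d=(4,0) top-left  bias=+0
  edge (4, 14)→(4, 18): d=(0,4) right/bottom  bias=-1
    (0,7)@(1, 15): e=[0,4,12] → X  [on edge]
    (1,7)@(3, 15): e=[8,4,4] → X
    (2,7)@(5, 15): e=[16,4,-4] → .
    (0,8)@(1, 17): e=[-8,12,12] → .
    (1,8)@(3, 17): e=[0,12,4] → X  [on edge]
    (2,8)@(5, 17): e=[8,12,-4] → .
    (1,9)@(3, 19): e=[-8,20,4] → .
    (2,9)@(5, 19): e=[0,20,-4] → .  [on edge]
    (3,10)@(7, 21): e=[0,28,-12] → .  [on edge]
  covered (3 px):
    . . . . . . . . . .
    . . . . . . . . . .
    . . . . . . . . . .
    . . . . . . . . . .
    . . . . . . . . . .
    . . . . . . . . . .
    . . . . . . . . . .
    X X . . . . . . . .
    . X . . . . . . . .
    . . . . . . . . . .
    . . . . . . . . . .

Final: 29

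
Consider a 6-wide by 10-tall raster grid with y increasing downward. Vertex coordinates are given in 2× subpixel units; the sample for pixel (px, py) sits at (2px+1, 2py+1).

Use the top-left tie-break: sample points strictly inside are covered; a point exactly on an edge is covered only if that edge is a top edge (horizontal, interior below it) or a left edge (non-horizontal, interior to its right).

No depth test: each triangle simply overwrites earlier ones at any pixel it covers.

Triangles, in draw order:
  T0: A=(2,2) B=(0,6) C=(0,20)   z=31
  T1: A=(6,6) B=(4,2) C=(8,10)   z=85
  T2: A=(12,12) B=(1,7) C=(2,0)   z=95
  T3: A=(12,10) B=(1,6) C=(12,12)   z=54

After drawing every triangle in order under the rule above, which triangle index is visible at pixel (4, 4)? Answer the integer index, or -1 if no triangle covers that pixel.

T0:
  2·area = 28  (B↔C swapped to make it positive)
  edge (2, 2)→(0, 20): d=(-2,18) right/bottom  bias=-1
  edge (0, 20)→(0, 6): d=(0,-14) top-left  bias=+0
  edge (0, 6)→(2, 2): d=(2,-4) top-left  bias=+0
    (0,2)@(1, 5): e=[12,14,2] → X
    (1,2)@(3, 5): e=[-24,42,10] → .
    (0,3)@(1, 7): e=[8,14,6] → X
    (1,3)@(3, 7): e=[-28,42,14] → .
    (0,4)@(1, 9): e=[4,14,10] → X
    (1,4)@(3, 9): e=[-32,42,18] → .
    (0,5)@(1, 11): e=[0,14,14] → .  [on edge]
  covered (3 px):
    . . . . . .
    . . . . . .
    X . . . . .
    X . . . . .
    X . . . . .
    . . . . . .
    . . . . . .
    . . . . . .
    . . . . . .
    . . . . . .
T1:
  degenerate (2·area = 0) — covers nothing
T2:
  2·area = 82
  edge (12, 12)→(1, 7): d=(-11,-5) top-left  bias=+0
  edge (1, 7)→(2, 0): d=(1,-7) top-left  bias=+0
  edge (2, 0)→(12, 12): d=(10,12) right/bottom  bias=-1
    (1,1)@(3, 3): e=[54,10,18] → X
    (2,1)@(5, 3): e=[64,24,-6] → .
    (1,2)@(3, 5): e=[32,12,38] → X
    (2,2)@(5, 5): e=[42,26,14] → X
    (3,2)@(7, 5): e=[52,40,-10] → .
    (0,3)@(1, 7): e=[0,0,82] → X  [on edge]
    (3,3)@(7, 7): e=[30,42,10] → X
    (4,3)@(9, 7): e=[40,56,-14] → .
    (0,4)@(1, 9): e=[-22,2,102] → .
    (1,4)@(3, 9): e=[-12,16,78] → .
    (2,4)@(5, 9): e=[-2,30,54] → .
    (3,4)@(7, 9): e=[8,44,30] → X
  covered (10 px):
    . . . . . .
    . X . . . .
    . X X . . .
    X X X X . .
    . . . X X .
    . . . . . X
    . . . . . .
    . . . . . .
    . . . . . .
    . . . . . .
T3:
  2·area = 22  (B↔C swapped to make it positive)
  edge (12, 10)→(12, 12): d=(0,2) right/bottom  bias=-1
  edge (12, 12)→(1, 6): d=(-11,-6) top-left  bias=+0
  edge (1, 6)→(12, 10): d=(11,4) right/bottom  bias=-1
    (1,3)@(3, 7): e=[18,1,3] → X
    (2,3)@(5, 7): e=[14,13,-5] → .
    (1,4)@(3, 9): e=[18,-21,25] → .
    (3,4)@(7, 9): e=[10,3,9] → X
    (4,4)@(9, 9): e=[6,15,1] → X
    (5,4)@(11, 9): e=[2,27,-7] → .
    (3,5)@(7, 11): e=[10,-19,31] → .
    (4,5)@(9, 11): e=[6,-7,23] → .
    (5,5)@(11, 11): e=[2,5,15] → X
    (5,6)@(11, 13): e=[2,-17,37] → .
  covered (4 px):
    . . . . . .
    . . . . . .
    . . . . . .
    . X . . . .
    . . . X X .
    . . . . . X
    . . . . . .
    . . . . . .
    . . . . . .
    . . . . . .

Z-buffer (winner per pixel, '.' = empty):
  . . . . . .
  . 2 . . . .
  0 2 2 . . .
  2 3 2 2 . .
  0 . . 3 3 .
  . . . . . 3
  . . . . . .
  . . . . . .
  . . . . . .
  . . . . . .

Final: 3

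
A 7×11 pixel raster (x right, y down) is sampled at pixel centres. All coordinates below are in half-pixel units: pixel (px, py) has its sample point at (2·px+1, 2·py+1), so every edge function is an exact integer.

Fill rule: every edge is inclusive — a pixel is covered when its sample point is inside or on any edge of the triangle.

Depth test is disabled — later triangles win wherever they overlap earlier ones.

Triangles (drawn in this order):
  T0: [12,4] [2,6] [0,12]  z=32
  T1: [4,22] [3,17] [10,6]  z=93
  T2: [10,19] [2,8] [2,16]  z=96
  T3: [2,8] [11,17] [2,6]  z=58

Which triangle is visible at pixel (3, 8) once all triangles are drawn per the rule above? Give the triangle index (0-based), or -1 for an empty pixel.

T0:
  2·area = 56  (B↔C swapped to make it positive)
  edge (12, 4)→(0, 12): d=(-12,8) inclusive
  edge (0, 12)→(2, 6): d=(2,-6) inclusive
  edge (2, 6)→(12, 4): d=(10,-2) inclusive
    (1,1)@(3, 3): e=[84,0,-28] → .  [on edge]
    (3,2)@(7, 5): e=[28,28,0] → X  [on edge]
    (4,2)@(9, 5): e=[12,40,4] → X
    (5,2)@(11, 5): e=[-4,52,8] → .
    (1,3)@(3, 7): e=[36,8,12] → X
    (2,3)@(5, 7): e=[20,20,16] → X
    (4,3)@(9, 7): e=[-12,44,24] → .
    (0,4)@(1, 9): e=[28,0,28] → X  [on edge]
    (2,4)@(5, 9): e=[-4,24,36] → .
    (3,4)@(7, 9): e=[-20,36,40] → .
    (0,5)@(1, 11): e=[4,4,48] → X
    (1,5)@(3, 11): e=[-12,16,52] → .
  covered (8 px):
    . . . . . . .
    . . . . . . .
    . . . X X . .
    . X X X . . .
    X X . . . . .
    X . . . . . .
    . . . . . . .
    . . . . . . .
    . . . . . . .
    . . . . . . .
    . . . . . . .
T1:
  2·area = 46
  edge (4, 22)→(3, 17): d=(-1,-5) inclusive
  edge (3, 17)→(10, 6): d=(7,-11) inclusive
  edge (10, 6)→(4, 22): d=(-6,16) inclusive
    (0,3)@(1, 7): e=[0,-92,138] → .  [on edge]
    (3,5)@(7, 11): e=[26,2,18] → X
    (4,5)@(9, 11): e=[36,24,-14] → .
    (3,6)@(7, 13): e=[24,16,6] → X
    (4,6)@(9, 13): e=[34,38,-26] → .
    (2,7)@(5, 15): e=[12,8,26] → X
    (3,7)@(7, 15): e=[22,30,-6] → .
    (1,8)@(3, 17): e=[0,0,46] → X  [on edge]
    (3,8)@(7, 17): e=[20,44,-18] → .
    (1,9)@(3, 19): e=[-2,14,34] → .
    (2,9)@(5, 19): e=[8,36,2] → X
    (3,9)@(7, 19): e=[18,58,-30] → .
  covered (6 px):
    . . . . . . .
    . . . . . . .
    . . . . . . .
    . . . . . . .
    . . . . . . .
    . . . X . . .
    . . . X . . .
    . . X . . . .
    . X X . . . .
    . . X . . . .
    . . . . . . .
T2:
  2·area = 64  (B↔C swapped to make it positive)
  edge (10, 19)→(2, 16): d=(-8,-3) inclusive
  edge (2, 16)→(2, 8): d=(0,-8) inclusive
  edge (2, 8)→(10, 19): d=(8,11) inclusive
    (1,5)@(3, 11): e=[43,8,13] → X
    (2,5)@(5, 11): e=[49,24,-9] → .
    (1,6)@(3, 13): e=[27,8,29] → X
    (2,6)@(5, 13): e=[33,24,7] → X
    (3,6)@(7, 13): e=[39,40,-15] → .
    (1,7)@(3, 15): e=[11,8,45] → X
    (3,7)@(7, 15): e=[23,40,1] → X
    (4,7)@(9, 15): e=[29,56,-21] → .
    (1,8)@(3, 17): e=[-5,8,61] → .
    (2,8)@(5, 17): e=[1,24,39] → X
    (4,8)@(9, 17): e=[13,56,-5] → .
    (2,9)@(5, 19): e=[-15,24,55] → .
  covered (8 px):
    . . . . . . .
    . . . . . . .
    . . . . . . .
    . . . . . . .
    . . . . . . .
    . X . . . . .
    . X X . . . .
    . X X X . . .
    . . X X . . .
    . . . . . . .
    . . . . . . .
T3:
  2·area = 18  (B↔C swapped to make it positive)
  edge (2, 8)→(2, 6): d=(0,-2) inclusive
  edge (2, 6)→(11, 17): d=(9,11) inclusive
  edge (11, 17)→(2, 8): d=(-9,-9) inclusive
    (0,3)@(1, 7): e=[-2,20,0] → .  [on edge]
    (1,4)@(3, 9): e=[2,16,0] → X  [on edge]
    (2,4)@(5, 9): e=[6,-6,18] → .
    (1,5)@(3, 11): e=[2,34,-18] → .
    (2,5)@(5, 11): e=[6,12,0] → X  [on edge]
    (3,5)@(7, 11): e=[10,-10,18] → .
    (2,6)@(5, 13): e=[6,30,-18] → .
    (3,6)@(7, 13): e=[10,8,0] → X  [on edge]
    (4,6)@(9, 13): e=[14,-14,18] → .
    (3,7)@(7, 15): e=[10,26,-18] → .
    (4,7)@(9, 15): e=[14,4,0] → X  [on edge]
    (5,7)@(11, 15): e=[18,-18,18] → .
    (5,8)@(11, 17): e=[18,0,0] → X  [on edge]
    (6,9)@(13, 19): e=[22,-4,0] → .  [on edge]
  covered (5 px):
    . . . . . . .
    . . . . . . .
    . . . . . . .
    . . . . . . .
    . X . . . . .
    . . X . . . .
    . . . X . . .
    . . . . X . .
    . . . . . X .
    . . . . . . .
    . . . . . . .

Z-buffer (winner per pixel, '.' = empty):
  . . . . . . .
  . . . . . . .
  . . . 0 0 . .
  . 0 0 0 . . .
  0 3 . . . . .
  0 2 3 1 . . .
  . 2 2 3 . . .
  . 2 2 2 3 . .
  . 1 2 2 . 3 .
  . . 1 . . . .
  . . . . . . .

Answer: 2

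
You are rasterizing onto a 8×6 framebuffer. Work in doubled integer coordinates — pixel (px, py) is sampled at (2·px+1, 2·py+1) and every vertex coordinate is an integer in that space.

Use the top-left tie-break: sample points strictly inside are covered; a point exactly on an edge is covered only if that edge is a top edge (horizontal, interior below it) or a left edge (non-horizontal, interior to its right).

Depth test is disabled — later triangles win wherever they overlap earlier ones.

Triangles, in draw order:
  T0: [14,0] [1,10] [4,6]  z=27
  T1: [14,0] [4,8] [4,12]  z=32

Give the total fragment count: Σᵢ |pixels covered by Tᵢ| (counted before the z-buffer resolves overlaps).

T0:
  2·area = 22
  edge (14, 0)→(1, 10): d=(-13,10) right/bottom  bias=-1
  edge (1, 10)→(4, 6): d=(3,-4) top-left  bias=+0
  edge (4, 6)→(14, 0): d=(10,-6) top-left  bias=+0
    (4,1)@(9, 3): e=[11,11,0] → █  [on edge]
    (5,1)@(11, 3): e=[-9,19,12] → ·
    (3,2)@(7, 5): e=[5,9,8] → █
    (4,2)@(9, 5): e=[-15,17,20] → ·
    (3,3)@(7, 7): e=[-21,15,28] → ·
  covered (2 px):
    · · · · · · · ·
    · · · · █ · · ·
    · · · █ · · · ·
    · · · · · · · ·
    · · · · · · · ·
    · · · · · · · ·
T1:
  2·area = 40  (B↔C swapped to make it positive)
  edge (14, 0)→(4, 12): d=(-10,12) right/bottom  bias=-1
  edge (4, 12)→(4, 8): d=(0,-4) top-left  bias=+0
  edge (4, 8)→(14, 0): d=(10,-8) top-left  bias=+0
    (6,0)@(13, 1): e=[2,36,2] → █
    (7,0)@(15, 1): e=[-22,44,18] → ·
    (5,1)@(11, 3): e=[6,28,6] → █
    (6,1)@(13, 3): e=[-18,36,22] → ·
    (4,2)@(9, 5): e=[10,20,10] → █
    (5,2)@(11, 5): e=[-14,28,26] → ·
    (3,3)@(7, 7): e=[14,12,14] → █
    (4,3)@(9, 7): e=[-10,20,30] → ·
    (2,4)@(5, 9): e=[18,4,18] → █
    (3,4)@(7, 9): e=[-6,12,34] → ·
    (2,5)@(5, 11): e=[-2,4,38] → ·
  covered (5 px):
    · · · · · · █ ·
    · · · · · █ · ·
    · · · · █ · · ·
    · · · █ · · · ·
    · · █ · · · · ·
    · · · · · · · ·

Answer: 7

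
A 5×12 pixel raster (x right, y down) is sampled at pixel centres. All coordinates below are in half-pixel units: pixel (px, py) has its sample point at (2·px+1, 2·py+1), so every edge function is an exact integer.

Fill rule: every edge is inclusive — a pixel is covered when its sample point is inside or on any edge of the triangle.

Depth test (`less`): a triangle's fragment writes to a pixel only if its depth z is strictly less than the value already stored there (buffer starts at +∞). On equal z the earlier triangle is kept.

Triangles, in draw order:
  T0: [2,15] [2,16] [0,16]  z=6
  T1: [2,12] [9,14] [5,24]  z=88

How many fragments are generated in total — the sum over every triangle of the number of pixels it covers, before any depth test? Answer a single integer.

T0:
  2·area = 2
  edge (2, 15)→(2, 16): d=(0,1) inclusive
  edge (2, 16)→(0, 16): d=(-2,0) inclusive
  edge (0, 16)→(2, 15): d=(2,-1) inclusive
  covered (0 px):
    . . . . .
    . . . . .
    . . . . .
    . . . . .
    . . . . .
    . . . . .
    . . . . .
    . . . . .
    . . . . .
    . . . . .
    . . . . .
    . . . . .
T1:
  2·area = 78
  edge (2, 12)→(9, 14): d=(7,2) inclusive
  edge (9, 14)→(5, 24): d=(-4,10) inclusive
  edge (5, 24)→(2, 12): d=(-3,-12) inclusive
    (1,6)@(3, 13): e=[5,64,9] → X
    (2,6)@(5, 13): e=[1,44,33] → X
    (3,6)@(7, 13): e=[-3,24,57] → .
    (1,7)@(3, 15): e=[19,56,3] → X
    (3,7)@(7, 15): e=[11,16,51] → X
    (4,7)@(9, 15): e=[7,-4,75] → .
    (1,8)@(3, 17): e=[33,48,-3] → .
    (2,8)@(5, 17): e=[29,28,21] → X
    (4,8)@(9, 17): e=[21,-12,69] → .
    (2,9)@(5, 19): e=[43,20,15] → X
    (3,9)@(7, 19): e=[39,0,39] → X  [on edge]
    (4,9)@(9, 19): e=[35,-20,63] → .
  covered (11 px):
    . . . . .
    . . . . .
    . . . . .
    . . . . .
    . . . . .
    . . . . .
    . X X . .
    . X X X .
    . . X X .
    . . X X .
    . . X . .
    . . X . .

Answer: 11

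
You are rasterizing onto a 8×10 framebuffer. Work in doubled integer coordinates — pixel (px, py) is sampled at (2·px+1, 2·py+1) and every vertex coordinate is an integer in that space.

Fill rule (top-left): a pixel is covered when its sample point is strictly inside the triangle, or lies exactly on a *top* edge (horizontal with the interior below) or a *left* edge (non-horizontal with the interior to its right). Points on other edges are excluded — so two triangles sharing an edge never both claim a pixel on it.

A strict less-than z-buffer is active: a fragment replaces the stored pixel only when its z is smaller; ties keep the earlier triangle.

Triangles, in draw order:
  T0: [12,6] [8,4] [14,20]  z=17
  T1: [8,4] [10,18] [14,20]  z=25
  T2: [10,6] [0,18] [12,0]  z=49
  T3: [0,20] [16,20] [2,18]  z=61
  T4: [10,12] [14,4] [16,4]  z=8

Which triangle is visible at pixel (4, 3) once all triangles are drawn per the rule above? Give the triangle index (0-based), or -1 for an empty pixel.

T0:
  2·area = 52  (B↔C swapped to make it positive)
  edge (12, 6)→(14, 20): d=(2,14) right/bottom  bias=-1
  edge (14, 20)→(8, 4): d=(-6,-16) top-left  bias=+0
  edge (8, 4)→(12, 6): d=(4,2) right/bottom  bias=-1
    (4,2)@(9, 5): e=[40,10,2] → #
    (5,2)@(11, 5): e=[12,42,-2] → ·
    (4,3)@(9, 7): e=[44,-2,10] → ·
    (5,3)@(11, 7): e=[16,30,6] → #
    (6,3)@(13, 7): e=[-12,62,2] → ·
    (5,4)@(11, 9): e=[20,18,14] → #
    (6,4)@(13, 9): e=[-8,50,10] → ·
    (5,5)@(11, 11): e=[24,6,22] → #
    (6,5)@(13, 11): e=[-4,38,18] → ·
    (5,6)@(11, 13): e=[28,-6,30] → ·
    (6,6)@(13, 13): e=[0,26,26] → ·  [on edge]
    (6,7)@(13, 15): e=[4,14,34] → #
  covered (6 px):
    · · · · · · · ·
    · · · · · · · ·
    · · · · # · · ·
    · · · · · # · ·
    · · · · · # · ·
    · · · · · # · ·
    · · · · · · · ·
    · · · · · · # ·
    · · · · · · # ·
    · · · · · · · ·
T1:
  2·area = 52  (B↔C swapped to make it positive)
  edge (8, 4)→(14, 20): d=(6,16) right/bottom  bias=-1
  edge (14, 20)→(10, 18): d=(-4,-2) top-left  bias=+0
  edge (10, 18)→(8, 4): d=(-2,-14) top-left  bias=+0
    (4,3)@(9, 7): e=[2,42,8] → #
    (5,3)@(11, 7): e=[-30,46,36] → ·
    (4,4)@(9, 9): e=[14,34,4] → #
    (5,4)@(11, 9): e=[-18,38,32] → ·
    (4,5)@(9, 11): e=[26,26,0] → #  [on edge]
    (5,5)@(11, 11): e=[-6,30,28] → ·
    (4,6)@(9, 13): e=[38,18,-4] → ·
    (5,6)@(11, 13): e=[6,22,24] → #
    (6,6)@(13, 13): e=[-26,26,52] → ·
    (5,7)@(11, 15): e=[18,14,20] → #
    (6,7)@(13, 15): e=[-14,18,48] → ·
    (5,8)@(11, 17): e=[30,6,16] → #
  covered (7 px):
    · · · · · · · ·
    · · · · · · · ·
    · · · · · · · ·
    · · · · # · · ·
    · · · · # · · ·
    · · · · # · · ·
    · · · · · # · ·
    · · · · · # · ·
    · · · · · # · ·
    · · · · · · # ·
T2:
  2·area = 36
  edge (10, 6)→(0, 18): d=(-10,12) right/bottom  bias=-1
  edge (0, 18)→(12, 0): d=(12,-18) top-left  bias=+0
  edge (12, 0)→(10, 6): d=(-2,6) right/bottom  bias=-1
    (5,1)@(11, 3): e=[18,18,0] → ·  [on edge]
    (4,2)@(9, 5): e=[22,6,8] → #
    (5,2)@(11, 5): e=[-2,42,-4] → ·
    (4,3)@(9, 7): e=[2,30,4] → #
    (5,3)@(11, 7): e=[-22,66,-8] → ·
    (3,4)@(7, 9): e=[6,18,12] → #
    (4,4)@(9, 9): e=[-18,54,0] → ·  [on edge]
    (2,5)@(5, 11): e=[10,6,20] → #
    (3,5)@(7, 11): e=[-14,42,8] → ·
    (2,6)@(5, 13): e=[-10,30,16] → ·
    (3,7)@(7, 15): e=[-54,90,0] → ·  [on edge]
  covered (4 px):
    · · · · · · · ·
    · · · · · · · ·
    · · · · # · · ·
    · · · · # · · ·
    · · · # · · · ·
    · · # · · · · ·
    · · · · · · · ·
    · · · · · · · ·
    · · · · · · · ·
    · · · · · · · ·
T3:
  2·area = 32  (B↔C swapped to make it positive)
  edge (0, 20)→(2, 18): d=(2,-2) top-left  bias=+0
  edge (2, 18)→(16, 20): d=(14,2) right/bottom  bias=-1
  edge (16, 20)→(0, 20): d=(-16,0) right/bottom  bias=-1
    (7,2)@(15, 5): e=[0,-208,240] → ·  [on edge]
    (6,3)@(13, 7): e=[0,-176,208] → ·  [on edge]
    (5,4)@(11, 9): e=[0,-144,176] → ·  [on edge]
    (4,5)@(9, 11): e=[0,-112,144] → ·  [on edge]
    (3,6)@(7, 13): e=[0,-80,112] → ·  [on edge]
    (2,7)@(5, 15): e=[0,-48,80] → ·  [on edge]
    (1,8)@(3, 17): e=[0,-16,48] → ·  [on edge]
    (0,9)@(1, 19): e=[0,16,16] → #  [on edge]
    (1,9)@(3, 19): e=[4,12,16] → #
    (2,9)@(5, 19): e=[8,8,16] → #
    (3,9)@(7, 19): e=[12,4,16] → #
    (4,9)@(9, 19): e=[16,0,16] → ·  [on edge]
  covered (4 px):
    · · · · · · · ·
    · · · · · · · ·
    · · · · · · · ·
    · · · · · · · ·
    · · · · · · · ·
    · · · · · · · ·
    · · · · · · · ·
    · · · · · · · ·
    · · · · · · · ·
    # # # # · · · ·
T4:
  2·area = 16
  edge (10, 12)→(14, 4): d=(4,-8) top-left  bias=+0
  edge (14, 4)→(16, 4): d=(2,0) top-left  bias=+0
  edge (16, 4)→(10, 12): d=(-6,8) right/bottom  bias=-1
    (7,2)@(15, 5): e=[12,2,2] → #
    (6,3)@(13, 7): e=[4,6,6] → #
    (7,3)@(15, 7): e=[20,6,-10] → ·
    (6,4)@(13, 9): e=[12,10,-6] → ·
  covered (2 px):
    · · · · · · · ·
    · · · · · · · ·
    · · · · · · · #
    · · · · · · # ·
    · · · · · · · ·
    · · · · · · · ·
    · · · · · · · ·
    · · · · · · · ·
    · · · · · · · ·
    · · · · · · · ·

Z-buffer (winner per pixel, '.' = empty):
  . . . . . . . .
  . . . . . . . .
  . . . . 0 . . 4
  . . . . 1 0 4 .
  . . . 2 1 0 . .
  . . 2 . 1 0 . .
  . . . . . 1 . .
  . . . . . 1 0 .
  . . . . . 1 0 .
  3 3 3 3 . . 1 .

Final: 1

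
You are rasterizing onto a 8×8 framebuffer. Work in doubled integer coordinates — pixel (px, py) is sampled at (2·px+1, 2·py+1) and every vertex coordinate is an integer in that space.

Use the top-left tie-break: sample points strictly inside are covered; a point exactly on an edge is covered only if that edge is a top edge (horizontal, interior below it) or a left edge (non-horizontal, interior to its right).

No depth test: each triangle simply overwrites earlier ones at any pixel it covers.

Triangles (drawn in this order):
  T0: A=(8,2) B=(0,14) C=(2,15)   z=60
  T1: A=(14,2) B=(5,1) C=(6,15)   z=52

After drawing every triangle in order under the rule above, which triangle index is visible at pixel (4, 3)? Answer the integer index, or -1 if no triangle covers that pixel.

T0:
  2·area = 32  (B↔C swapped to make it positive)
  edge (8, 2)→(2, 15): d=(-6,13) right/bottom  bias=-1
  edge (2, 15)→(0, 14): d=(-2,-1) top-left  bias=+0
  edge (0, 14)→(8, 2): d=(8,-12) top-left  bias=+0
    (2,3)@(5, 7): e=[9,19,4] → █
    (3,3)@(7, 7): e=[-17,21,28] → ·
    (2,4)@(5, 9): e=[-3,15,20] → ·
    (1,5)@(3, 11): e=[11,9,12] → █
    (2,5)@(5, 11): e=[-15,11,36] → ·
    (0,6)@(1, 13): e=[25,3,4] → █
    (1,6)@(3, 13): e=[-1,5,28] → ·
    (0,7)@(1, 15): e=[13,-1,20] → ·
  covered (3 px):
    · · · · · · · ·
    · · · · · · · ·
    · · · · · · · ·
    · · █ · · · · ·
    · · · · · · · ·
    · █ · · · · · ·
    █ · · · · · · ·
    · · · · · · · ·
T1:
  2·area = 125  (B↔C swapped to make it positive)
  edge (14, 2)→(6, 15): d=(-8,13) right/bottom  bias=-1
  edge (6, 15)→(5, 1): d=(-1,-14) top-left  bias=+0
  edge (5, 1)→(14, 2): d=(9,1) right/bottom  bias=-1
    (2,0)@(5, 1): e=[125,0,0] → ·  [on edge]
    (3,1)@(7, 3): e=[83,26,16] → █
    (4,1)@(9, 3): e=[57,54,14] → █
    (5,1)@(11, 3): e=[31,82,12] → █
    (6,1)@(13, 3): e=[5,110,10] → █
    (7,1)@(15, 3): e=[-21,138,8] → ·
    (3,2)@(7, 5): e=[67,24,34] → █
    (6,2)@(13, 5): e=[-11,108,28] → ·
    (3,3)@(7, 7): e=[51,22,52] → █
    (5,3)@(11, 7): e=[-1,78,48] → ·
    (3,4)@(7, 9): e=[35,20,70] → █
    (5,4)@(11, 9): e=[-17,76,66] → ·
  covered (13 px):
    · · · · · · · ·
    · · · █ █ █ █ ·
    · · · █ █ █ · ·
    · · · █ █ · · ·
    · · · █ █ · · ·
    · · · █ · · · ·
    · · · █ · · · ·
    · · · · · · · ·

Z-buffer (winner per pixel, '.' = empty):
  . . . . . . . .
  . . . 1 1 1 1 .
  . . . 1 1 1 . .
  . . 0 1 1 . . .
  . . . 1 1 . . .
  . 0 . 1 . . . .
  0 . . 1 . . . .
  . . . . . . . .

Answer: 1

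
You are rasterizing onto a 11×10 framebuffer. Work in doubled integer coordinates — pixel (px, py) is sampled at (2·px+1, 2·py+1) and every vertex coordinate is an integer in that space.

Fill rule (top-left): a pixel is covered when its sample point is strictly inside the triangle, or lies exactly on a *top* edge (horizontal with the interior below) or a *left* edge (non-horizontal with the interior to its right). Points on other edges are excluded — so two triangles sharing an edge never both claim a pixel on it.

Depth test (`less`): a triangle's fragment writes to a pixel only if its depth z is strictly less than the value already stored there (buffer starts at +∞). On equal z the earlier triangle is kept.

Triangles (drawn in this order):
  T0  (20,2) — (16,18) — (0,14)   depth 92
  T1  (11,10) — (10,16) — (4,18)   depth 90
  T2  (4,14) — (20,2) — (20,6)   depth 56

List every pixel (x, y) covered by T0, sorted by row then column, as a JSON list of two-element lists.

T0:
  2·area = 272
  edge (20, 2)→(16, 18): d=(-4,16) right/bottom  bias=-1
  edge (16, 18)→(0, 14): d=(-16,-4) top-left  bias=+0
  edge (0, 14)→(20, 2): d=(20,-12) top-left  bias=+0
    (9,1)@(19, 3): e=[12,252,8] → X
    (10,1)@(21, 3): e=[-20,260,32] → .
    (7,2)@(15, 5): e=[68,204,0] → X  [on edge]
    (8,2)@(17, 5): e=[36,212,24] → X
    (10,2)@(21, 5): e=[-28,228,72] → .
    (6,3)@(13, 7): e=[92,164,16] → X
    (9,3)@(19, 7): e=[-4,188,88] → .
    (4,4)@(9, 9): e=[148,116,8] → X
    (5,4)@(11, 9): e=[116,124,32] → X
    (9,4)@(19, 9): e=[-12,156,128] → .
    (2,5)@(5, 11): e=[204,68,0] → X  [on edge]
    (3,5)@(7, 11): e=[172,76,24] → X
  covered (35 px):
    . . . . . . . . . . .
    . . . . . . . . . X .
    . . . . . . . X X X .
    . . . . . . X X X . .
    . . . . X X X X X . .
    . . X X X X X X X . .
    . X X X X X X X X . .
    . . X X X X X X . . .
    . . . . . . X X . . .
    . . . . . . . . . . .
T1:
  2·area = 34
  edge (11, 10)→(10, 16): d=(-1,6) right/bottom  bias=-1
  edge (10, 16)→(4, 18): d=(-6,2) right/bottom  bias=-1
  edge (4, 18)→(11, 10): d=(7,-8) top-left  bias=+0
    (4,6)@(9, 13): e=[9,20,5] → X
    (5,6)@(11, 13): e=[-3,16,21] → .
    (9,6)@(19, 13): e=[-51,0,85] → .  [on edge]
    (3,7)@(7, 15): e=[19,12,3] → X
    (5,7)@(11, 15): e=[-5,4,35] → .
    (6,7)@(13, 15): e=[-17,0,51] → .  [on edge]
    (2,8)@(5, 17): e=[29,4,1] → X
    (3,8)@(7, 17): e=[17,0,17] → .  [on edge]
    (4,8)@(9, 17): e=[5,-4,33] → .
    (0,9)@(1, 19): e=[51,0,-17] → .  [on edge]
    (2,9)@(5, 19): e=[27,-8,15] → .
  covered (4 px):
    . . . . . . . . . . .
    . . . . . . . . . . .
    . . . . . . . . . . .
    . . . . . . . . . . .
    . . . . . . . . . . .
    . . . . . . . . . . .
    . . . . X . . . . . .
    . . . X X . . . . . .
    . . X . . . . . . . .
    . . . . . . . . . . .
T2:
  2·area = 64
  edge (4, 14)→(20, 2): d=(16,-12) top-left  bias=+0
  edge (20, 2)→(20, 6): d=(0,4) right/bottom  bias=-1
  edge (20, 6)→(4, 14): d=(-16,8) right/bottom  bias=-1
    (9,1)@(19, 3): e=[4,4,56] → X
    (10,1)@(21, 3): e=[28,-4,40] → .
    (8,2)@(17, 5): e=[12,12,40] → X
    (10,2)@(21, 5): e=[60,-4,8] → .
    (7,3)@(15, 7): e=[20,20,24] → X
    (9,3)@(19, 7): e=[68,4,-8] → .
    (5,4)@(11, 9): e=[4,36,24] → X
    (6,4)@(13, 9): e=[28,28,8] → X
    (7,4)@(15, 9): e=[52,20,-8] → .
    (8,4)@(17, 9): e=[76,12,-24] → .
    (4,5)@(9, 11): e=[12,44,8] → X
    (5,5)@(11, 11): e=[36,36,-8] → .
  covered (8 px):
    . . . . . . . . . . .
    . . . . . . . . . X .
    . . . . . . . . X X .
    . . . . . . . X X . .
    . . . . . X X . . . .
    . . . . X . . . . . .
    . . . . . . . . . . .
    . . . . . . . . . . .
    . . . . . . . . . . .
    . . . . . . . . . . .

Final: [[9,1],[7,2],[8,2],[9,2],[6,3],[7,3],[8,3],[4,4],[5,4],[6,4],[7,4],[8,4],[2,5],[3,5],[4,5],[5,5],[6,5],[7,5],[8,5],[1,6],[2,6],[3,6],[4,6],[5,6],[6,6],[7,6],[8,6],[2,7],[3,7],[4,7],[5,7],[6,7],[7,7],[6,8],[7,8]]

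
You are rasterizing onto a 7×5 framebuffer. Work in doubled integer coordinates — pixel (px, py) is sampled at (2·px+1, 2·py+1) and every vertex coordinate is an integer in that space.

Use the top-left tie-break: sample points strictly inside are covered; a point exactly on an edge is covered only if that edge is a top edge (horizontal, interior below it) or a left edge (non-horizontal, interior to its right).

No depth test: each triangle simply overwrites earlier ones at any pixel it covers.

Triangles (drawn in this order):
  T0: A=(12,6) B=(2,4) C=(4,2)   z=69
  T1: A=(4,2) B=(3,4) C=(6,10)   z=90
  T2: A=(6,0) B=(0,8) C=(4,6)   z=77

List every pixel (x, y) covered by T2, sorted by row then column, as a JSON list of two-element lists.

T0:
  2·area = 24
  edge (12, 6)→(2, 4): d=(-10,-2) top-left  bias=+0
  edge (2, 4)→(4, 2): d=(2,-2) top-left  bias=+0
  edge (4, 2)→(12, 6): d=(8,4) right/bottom  bias=-1
    (2,0)@(5, 1): e=[36,0,-12] → .  [on edge]
    (1,1)@(3, 3): e=[12,0,12] → X  [on edge]
    (2,1)@(5, 3): e=[16,4,4] → X
    (3,1)@(7, 3): e=[20,8,-4] → .
    (0,2)@(1, 5): e=[-12,0,36] → .  [on edge]
    (1,2)@(3, 5): e=[-8,4,28] → .
    (2,2)@(5, 5): e=[-4,8,20] → .
    (3,2)@(7, 5): e=[0,12,12] → X  [on edge]
    (4,2)@(9, 5): e=[4,16,4] → X
    (5,2)@(11, 5): e=[8,20,-4] → .
    (3,3)@(7, 7): e=[-20,16,28] → .
    (4,3)@(9, 7): e=[-16,20,20] → .
  covered (4 px):
    . . . . . . .
    . X X . . . .
    . . . X X . .
    . . . . . . .
    . . . . . . .
T1:
  2·area = 12  (B↔C swapped to make it positive)
  edge (4, 2)→(6, 10): d=(2,8) right/bottom  bias=-1
  edge (6, 10)→(3, 4): d=(-3,-6) top-left  bias=+0
  edge (3, 4)→(4, 2): d=(1,-2) top-left  bias=+0
    (2,3)@(5, 7): e=[2,3,7] → X
    (3,3)@(7, 7): e=[-14,15,11] → .
    (2,4)@(5, 9): e=[6,-3,9] → .
  covered (1 px):
    . . . . . . .
    . . . . . . .
    . . . . . . .
    . . X . . . .
    . . . . . . .
T2:
  2·area = 20  (B↔C swapped to make it positive)
  edge (6, 0)→(4, 6): d=(-2,6) right/bottom  bias=-1
  edge (4, 6)→(0, 8): d=(-4,2) right/bottom  bias=-1
  edge (0, 8)→(6, 0): d=(6,-8) top-left  bias=+0
    (2,1)@(5, 3): e=[0,10,10] → .  [on edge]
    (1,2)@(3, 5): e=[8,6,6] → X
    (2,2)@(5, 5): e=[-4,2,22] → .
    (0,3)@(1, 7): e=[16,2,2] → X
    (1,3)@(3, 7): e=[4,-2,18] → .
    (0,4)@(1, 9): e=[12,-6,14] → .
    (1,4)@(3, 9): e=[0,-10,30] → .  [on edge]
  covered (2 px):
    . . . . . . .
    . . . . . . .
    . X . . . . .
    X . . . . . .
    . . . . . . .

Answer: [[1,2],[0,3]]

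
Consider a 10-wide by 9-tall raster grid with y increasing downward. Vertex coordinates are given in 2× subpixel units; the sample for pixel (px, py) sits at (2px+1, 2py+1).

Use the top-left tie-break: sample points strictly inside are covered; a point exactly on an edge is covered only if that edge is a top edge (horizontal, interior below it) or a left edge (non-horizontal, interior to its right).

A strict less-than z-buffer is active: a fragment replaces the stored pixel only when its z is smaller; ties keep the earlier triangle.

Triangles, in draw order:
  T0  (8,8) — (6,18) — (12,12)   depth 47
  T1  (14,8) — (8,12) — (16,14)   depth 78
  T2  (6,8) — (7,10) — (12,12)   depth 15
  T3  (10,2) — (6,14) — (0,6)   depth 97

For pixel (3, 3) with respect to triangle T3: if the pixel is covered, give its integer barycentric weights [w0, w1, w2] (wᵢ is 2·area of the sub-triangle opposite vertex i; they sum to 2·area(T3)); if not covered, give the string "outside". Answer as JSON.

T0:
  2·area = 48  (B↔C swapped to make it positive)
  edge (8, 8)→(12, 12): d=(4,4) right/bottom  bias=-1
  edge (12, 12)→(6, 18): d=(-6,6) right/bottom  bias=-1
  edge (6, 18)→(8, 8): d=(2,-10) top-left  bias=+0
    (0,0)@(1, 1): e=[0,132,-84] → ·  [on edge]
    (1,1)@(3, 3): e=[0,108,-60] → ·  [on edge]
    (4,1)@(9, 3): e=[-24,72,0] → ·  [on edge]
    (2,2)@(5, 5): e=[0,84,-36] → ·  [on edge]
    (9,2)@(19, 5): e=[-56,0,104] → ·  [on edge]
    (3,3)@(7, 7): e=[0,60,-12] → ·  [on edge]
    (8,3)@(17, 7): e=[-40,0,88] → ·  [on edge]
    (4,4)@(9, 9): e=[0,36,12] → ·  [on edge]
    (7,4)@(15, 9): e=[-24,0,72] → ·  [on edge]
    (4,5)@(9, 11): e=[8,24,16] → #
    (5,5)@(11, 11): e=[0,12,36] → ·  [on edge]
    (6,5)@(13, 11): e=[-8,0,56] → ·  [on edge]
    (3,6)@(7, 13): e=[24,24,0] → #  [on edge]
    (5,6)@(11, 13): e=[8,0,40] → ·  [on edge]
    (6,6)@(13, 13): e=[0,-12,60] → ·  [on edge]
    (4,7)@(9, 15): e=[24,0,24] → ·  [on edge]
    (7,7)@(15, 15): e=[0,-36,84] → ·  [on edge]
    (3,8)@(7, 17): e=[40,0,8] → ·  [on edge]
    (8,8)@(17, 17): e=[0,-60,108] → ·  [on edge]
  covered (4 px):
    · · · · · · · · · ·
    · · · · · · · · · ·
    · · · · · · · · · ·
    · · · · · · · · · ·
    · · · · · · · · · ·
    · · · · # · · · · ·
    · · · # # · · · · ·
    · · · # · · · · · ·
    · · · · · · · · · ·
T1:
  2·area = 44  (B↔C swapped to make it positive)
  edge (14, 8)→(16, 14): d=(2,6) right/bottom  bias=-1
  edge (16, 14)→(8, 12): d=(-8,-2) top-left  bias=+0
  edge (8, 12)→(14, 8): d=(6,-4) top-left  bias=+0
    (6,2)@(13, 5): e=[0,66,-22] → ·  [on edge]
    (6,4)@(13, 9): e=[8,34,2] → #
    (7,4)@(15, 9): e=[-4,38,10] → ·
    (5,5)@(11, 11): e=[24,14,6] → #
    (7,5)@(15, 11): e=[0,22,22] → ·  [on edge]
    (5,6)@(11, 13): e=[28,-2,18] → ·
    (6,6)@(13, 13): e=[16,2,26] → #
    (7,6)@(15, 13): e=[4,6,34] → #
    (8,6)@(17, 13): e=[-8,10,42] → ·
    (6,7)@(13, 15): e=[20,-14,38] → ·
    (7,7)@(15, 15): e=[8,-10,46] → ·
    (8,8)@(17, 17): e=[0,-22,66] → ·  [on edge]
  covered (5 px):
    · · · · · · · · · ·
    · · · · · · · · · ·
    · · · · · · · · · ·
    · · · · · · · · · ·
    · · · · · · # · · ·
    · · · · · # # · · ·
    · · · · · · # # · ·
    · · · · · · · · · ·
    · · · · · · · · · ·
T2:
  2·area = 8  (B↔C swapped to make it positive)
  edge (6, 8)→(12, 12): d=(6,4) right/bottom  bias=-1
  edge (12, 12)→(7, 10): d=(-5,-2) top-left  bias=+0
  edge (7, 10)→(6, 8): d=(-1,-2) top-left  bias=+0
    (3,4)@(7, 9): e=[2,5,1] → #
    (4,4)@(9, 9): e=[-6,9,5] → ·
    (3,5)@(7, 11): e=[14,-5,-1] → ·
  covered (1 px):
    · · · · · · · · · ·
    · · · · · · · · · ·
    · · · · · · · · · ·
    · · · · · · · · · ·
    · · · # · · · · · ·
    · · · · · · · · · ·
    · · · · · · · · · ·
    · · · · · · · · · ·
    · · · · · · · · · ·
T3:
  2·area = 104
  edge (10, 2)→(6, 14): d=(-4,12) right/bottom  bias=-1
  edge (6, 14)→(0, 6): d=(-6,-8) top-left  bias=+0
  edge (0, 6)→(10, 2): d=(10,-4) top-left  bias=+0
    (4,1)@(9, 3): e=[8,90,6] → #
    (5,1)@(11, 3): e=[-16,106,14] → ·
    (1,2)@(3, 5): e=[72,30,2] → #
    (2,2)@(5, 5): e=[48,46,10] → #
    (3,2)@(7, 5): e=[24,62,18] → #
    (4,2)@(9, 5): e=[0,78,26] → ·  [on edge]
    (0,3)@(1, 7): e=[88,2,14] → #
    (4,3)@(9, 7): e=[-8,66,46] → ·
    (0,4)@(1, 9): e=[80,-10,34] → ·
    (1,4)@(3, 9): e=[56,6,42] → #
    (4,4)@(9, 9): e=[-16,54,66] → ·
    (1,5)@(3, 11): e=[48,-6,62] → ·
    (3,5)@(7, 11): e=[0,26,78] → ·  [on edge]
    (2,8)@(5, 17): e=[0,-26,130] → ·  [on edge]
  covered (12 px):
    · · · · · · · · · ·
    · · · · # · · · · ·
    · # # # · · · · · ·
    # # # # · · · · · ·
    · # # # · · · · · ·
    · · # · · · · · · ·
    · · · · · · · · · ·
    · · · · · · · · · ·
    · · · · · · · · · ·

Final: [50,38,16]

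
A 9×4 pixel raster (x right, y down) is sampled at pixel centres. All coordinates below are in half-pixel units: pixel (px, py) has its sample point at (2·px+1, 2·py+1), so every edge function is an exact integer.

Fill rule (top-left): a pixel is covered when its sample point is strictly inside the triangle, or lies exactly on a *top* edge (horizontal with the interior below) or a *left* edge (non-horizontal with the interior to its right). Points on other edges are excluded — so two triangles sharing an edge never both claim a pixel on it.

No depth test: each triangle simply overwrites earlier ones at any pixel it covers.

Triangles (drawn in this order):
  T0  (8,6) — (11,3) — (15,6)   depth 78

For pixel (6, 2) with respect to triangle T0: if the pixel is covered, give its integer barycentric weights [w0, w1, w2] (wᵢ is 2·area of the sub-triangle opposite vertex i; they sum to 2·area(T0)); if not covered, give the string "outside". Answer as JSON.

T0:
  2·area = 21
  edge (8, 6)→(11, 3): d=(3,-3) top-left  bias=+0
  edge (11, 3)→(15, 6): d=(4,3) right/bottom  bias=-1
  edge (15, 6)→(8, 6): d=(-7,0) right/bottom  bias=-1
    (6,0)@(13, 1): e=[0,-14,35] → .  [on edge]
    (5,1)@(11, 3): e=[0,0,21] → .  [on edge]
    (4,2)@(9, 5): e=[0,14,7] → X  [on edge]
    (5,2)@(11, 5): e=[6,8,7] → X
    (6,2)@(13, 5): e=[12,2,7] → X
    (7,2)@(15, 5): e=[18,-4,7] → .
    (3,3)@(7, 7): e=[0,28,-7] → .  [on edge]
    (4,3)@(9, 7): e=[6,22,-7] → .
    (5,3)@(11, 7): e=[12,16,-7] → .
    (6,3)@(13, 7): e=[18,10,-7] → .
  covered (3 px):
    . . . . . . . . .
    . . . . . . . . .
    . . . . X X X . .
    . . . . . . . . .

Answer: [2,7,12]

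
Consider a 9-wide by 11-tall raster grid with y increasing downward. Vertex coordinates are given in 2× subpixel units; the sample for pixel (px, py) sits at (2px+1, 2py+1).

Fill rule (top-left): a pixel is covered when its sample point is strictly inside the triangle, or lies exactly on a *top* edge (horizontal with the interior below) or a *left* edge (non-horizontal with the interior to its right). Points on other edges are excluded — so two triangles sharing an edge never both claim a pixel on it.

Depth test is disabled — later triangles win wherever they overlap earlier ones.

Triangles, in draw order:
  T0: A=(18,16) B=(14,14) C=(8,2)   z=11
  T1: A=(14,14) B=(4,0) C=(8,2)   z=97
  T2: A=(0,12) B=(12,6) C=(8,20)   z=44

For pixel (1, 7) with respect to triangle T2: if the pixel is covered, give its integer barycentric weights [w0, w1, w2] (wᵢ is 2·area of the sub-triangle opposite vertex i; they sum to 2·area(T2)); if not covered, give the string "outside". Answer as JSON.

T0:
  2·area = 36
  edge (18, 16)→(14, 14): d=(-4,-2) top-left  bias=+0
  edge (14, 14)→(8, 2): d=(-6,-12) top-left  bias=+0
  edge (8, 2)→(18, 16): d=(10,14) right/bottom  bias=-1
    (5,3)@(11, 7): e=[22,6,8] → #
    (6,3)@(13, 7): e=[26,30,-20] → ·
    (5,4)@(11, 9): e=[14,-6,28] → ·
    (6,4)@(13, 9): e=[18,18,0] → ·  [on edge]
    (6,5)@(13, 11): e=[10,6,20] → #
    (7,5)@(15, 11): e=[14,30,-8] → ·
    (6,6)@(13, 13): e=[2,-6,40] → ·
    (7,6)@(15, 13): e=[6,18,12] → #
    (8,6)@(17, 13): e=[10,42,-16] → ·
    (7,7)@(15, 15): e=[-2,6,32] → ·
    (8,7)@(17, 15): e=[2,30,4] → #
    (8,8)@(17, 17): e=[-6,18,24] → ·
  covered (4 px):
    · · · · · · · · ·
    · · · · · · · · ·
    · · · · · · · · ·
    · · · · · # · · ·
    · · · · · · · · ·
    · · · · · · # · ·
    · · · · · · · # ·
    · · · · · · · · #
    · · · · · · · · ·
    · · · · · · · · ·
    · · · · · · · · ·
T1:
  2·area = 36
  edge (14, 14)→(4, 0): d=(-10,-14) top-left  bias=+0
  edge (4, 0)→(8, 2): d=(4,2) right/bottom  bias=-1
  edge (8, 2)→(14, 14): d=(6,12) right/bottom  bias=-1
    (2,0)@(5, 1): e=[4,2,30] → #
    (3,0)@(7, 1): e=[32,-2,6] → ·
    (2,1)@(5, 3): e=[-16,10,42] → ·
    (3,1)@(7, 3): e=[12,6,18] → #
    (4,1)@(9, 3): e=[40,2,-6] → ·
    (3,2)@(7, 5): e=[-8,14,30] → ·
    (4,2)@(9, 5): e=[20,10,6] → #
    (5,2)@(11, 5): e=[48,6,-18] → ·
    (4,3)@(9, 7): e=[0,18,18] → #  [on edge]
    (5,3)@(11, 7): e=[28,14,-6] → ·
    (4,4)@(9, 9): e=[-20,26,30] → ·
    (5,4)@(11, 9): e=[8,22,6] → #
  covered (5 px):
    · · # · · · · · ·
    · · · # · · · · ·
    · · · · # · · · ·
    · · · · # · · · ·
    · · · · · # · · ·
    · · · · · · · · ·
    · · · · · · · · ·
    · · · · · · · · ·
    · · · · · · · · ·
    · · · · · · · · ·
    · · · · · · · · ·
T2:
  2·area = 144
  edge (0, 12)→(12, 6): d=(12,-6) top-left  bias=+0
  edge (12, 6)→(8, 20): d=(-4,14) right/bottom  bias=-1
  edge (8, 20)→(0, 12): d=(-8,-8) top-left  bias=+0
    (5,3)@(11, 7): e=[6,10,128] → #
    (6,3)@(13, 7): e=[18,-18,144] → ·
    (3,4)@(7, 9): e=[6,58,80] → #
    (4,4)@(9, 9): e=[18,30,96] → #
    (6,4)@(13, 9): e=[42,-26,128] → ·
    (1,5)@(3, 11): e=[6,106,32] → #
    (2,5)@(5, 11): e=[18,78,48] → #
    (5,5)@(11, 11): e=[54,-6,96] → ·
    (0,6)@(1, 13): e=[18,126,0] → #  [on edge]
    (5,6)@(11, 13): e=[78,-14,80] → ·
    (0,7)@(1, 15): e=[42,118,-16] → ·
    (1,7)@(3, 15): e=[54,90,0] → #  [on edge]
    (2,8)@(5, 17): e=[90,54,0] → #  [on edge]
    (3,9)@(7, 19): e=[126,18,0] → #  [on edge]
    (4,10)@(9, 21): e=[162,-18,0] → ·  [on edge]
  covered (20 px):
    · · · · · · · · ·
    · · · · · · · · ·
    · · · · · · · · ·
    · · · · · # · · ·
    · · · # # # · · ·
    · # # # # · · · ·
    # # # # # · · · ·
    · # # # # · · · ·
    · · # # · · · · ·
    · · · # · · · · ·
    · · · · · · · · ·

Answer: [90,0,54]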